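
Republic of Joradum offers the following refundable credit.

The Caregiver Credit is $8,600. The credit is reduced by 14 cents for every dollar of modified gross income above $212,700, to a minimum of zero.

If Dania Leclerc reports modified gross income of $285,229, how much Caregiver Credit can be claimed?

Caregiver Credit: 14% of the $72,529 excess over $212,700 is $10,154.06 ≥ base, so the credit is $0.

$0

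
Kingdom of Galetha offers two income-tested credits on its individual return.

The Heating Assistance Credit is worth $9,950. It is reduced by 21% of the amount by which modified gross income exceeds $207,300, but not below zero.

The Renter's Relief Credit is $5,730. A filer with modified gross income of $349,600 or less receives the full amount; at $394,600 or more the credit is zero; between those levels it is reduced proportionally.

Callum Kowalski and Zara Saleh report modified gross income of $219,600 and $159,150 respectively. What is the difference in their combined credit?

$2,583

Callum ($219,600): Heating Assistance Credit: 21% of the $12,300 excess over $207,300 is $2,583; credit = $9,950 − $2,583 = $7,367. Renter's Relief Credit: $219,600 is at or below the $349,600 threshold, so the full $5,730 applies. total $7,367 + $5,730 = $13,097
Zara ($159,150): Heating Assistance Credit: $159,150 is at or below the $207,300 threshold, so the full $9,950 applies. Renter's Relief Credit: $159,150 is at or below the $349,600 threshold, so the full $5,730 applies. total $9,950 + $5,730 = $15,680
Difference: |$13,097 − $15,680| = $2,583.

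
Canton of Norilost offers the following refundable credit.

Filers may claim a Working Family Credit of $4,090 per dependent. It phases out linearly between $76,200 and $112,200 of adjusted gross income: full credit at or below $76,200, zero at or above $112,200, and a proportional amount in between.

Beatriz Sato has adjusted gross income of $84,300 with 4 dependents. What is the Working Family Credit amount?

$12,679

Working Family Credit: base = 4 × $4,090 = $16,360. $84,300 is $8,100 into a $36,000 phase-out range, leaving 27,900/36,000 of the credit: $16,360 × 27,900/36,000 = $12,679.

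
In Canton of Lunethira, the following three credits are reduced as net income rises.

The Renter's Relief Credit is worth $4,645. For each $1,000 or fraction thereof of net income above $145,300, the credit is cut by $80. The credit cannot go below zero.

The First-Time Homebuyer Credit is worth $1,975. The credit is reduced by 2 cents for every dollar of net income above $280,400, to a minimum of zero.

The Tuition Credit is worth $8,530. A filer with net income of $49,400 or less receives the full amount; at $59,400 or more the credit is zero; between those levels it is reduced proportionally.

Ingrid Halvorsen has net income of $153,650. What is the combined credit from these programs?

$5,900

Renter's Relief Credit: income exceeds $145,300 by $8,350, which is 9 full-or-partial $1,000 increments; reduction = 9 × $80 = $720, leaving $3,925.
First-Time Homebuyer Credit: $153,650 is at or below the $280,400 threshold, so the full $1,975 applies.
Tuition Credit: $153,650 is at or above $59,400, so the credit is $0.
Total: $3,925 + $1,975 + $0 = $5,900.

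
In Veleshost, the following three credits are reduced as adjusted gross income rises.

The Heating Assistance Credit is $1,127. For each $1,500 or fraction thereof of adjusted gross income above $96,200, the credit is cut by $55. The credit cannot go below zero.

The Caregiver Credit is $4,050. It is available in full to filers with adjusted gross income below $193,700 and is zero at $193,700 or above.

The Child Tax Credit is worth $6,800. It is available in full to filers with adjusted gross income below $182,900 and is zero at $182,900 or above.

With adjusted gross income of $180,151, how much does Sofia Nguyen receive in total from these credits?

Heating Assistance Credit: income exceeds $96,200 by $83,951 → 56 increments × $55 = $3,080 ≥ base, so the credit is $0.
Caregiver Credit: $180,151 is below the $193,700 cutoff, so the full $4,050 applies.
Child Tax Credit: $180,151 is below the $182,900 cutoff, so the full $6,800 applies.
Total: $0 + $4,050 + $6,800 = $10,850.

$10,850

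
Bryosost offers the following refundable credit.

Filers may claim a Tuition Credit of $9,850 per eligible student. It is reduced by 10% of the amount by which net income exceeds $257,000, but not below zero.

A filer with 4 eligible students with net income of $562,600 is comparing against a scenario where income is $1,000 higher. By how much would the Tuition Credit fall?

At $562,600 — base = 4 × $9,850 = $39,400. 10% of the $305,600 excess over $257,000 is $30,560; credit = $39,400 − $30,560 = $8,840.
At $563,600 — base = 4 × $9,850 = $39,400. 10% of the $306,600 excess over $257,000 is $30,660; credit = $39,400 − $30,660 = $8,740.
Lost: $8,840 − $8,740 = $100.

$100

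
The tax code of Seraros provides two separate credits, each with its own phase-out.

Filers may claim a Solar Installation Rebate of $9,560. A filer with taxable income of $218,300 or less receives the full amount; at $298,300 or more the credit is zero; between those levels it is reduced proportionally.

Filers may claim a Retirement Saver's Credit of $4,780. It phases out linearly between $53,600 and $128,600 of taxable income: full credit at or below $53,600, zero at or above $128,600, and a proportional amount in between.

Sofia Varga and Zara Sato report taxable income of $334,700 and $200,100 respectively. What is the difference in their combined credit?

Sofia ($334,700): Solar Installation Rebate: $334,700 is at or above $298,300, so the credit is $0. Retirement Saver's Credit: $334,700 is at or above $128,600, so the credit is $0. total $0 + $0 = $0
Zara ($200,100): Solar Installation Rebate: $200,100 is at or below the $218,300 threshold, so the full $9,560 applies. Retirement Saver's Credit: $200,100 is at or above $128,600, so the credit is $0. total $9,560 + $0 = $9,560
Difference: |$0 − $9,560| = $9,560.

$9,560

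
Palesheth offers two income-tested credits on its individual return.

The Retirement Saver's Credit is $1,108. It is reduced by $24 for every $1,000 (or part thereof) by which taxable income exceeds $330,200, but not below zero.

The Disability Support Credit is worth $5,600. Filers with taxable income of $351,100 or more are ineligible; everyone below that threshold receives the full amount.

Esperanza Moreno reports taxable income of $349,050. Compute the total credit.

$6,252

Retirement Saver's Credit: income exceeds $330,200 by $18,850, which is 19 full-or-partial $1,000 increments; reduction = 19 × $24 = $456, leaving $652.
Disability Support Credit: $349,050 is below the $351,100 cutoff, so the full $5,600 applies.
Total: $652 + $5,600 = $6,252.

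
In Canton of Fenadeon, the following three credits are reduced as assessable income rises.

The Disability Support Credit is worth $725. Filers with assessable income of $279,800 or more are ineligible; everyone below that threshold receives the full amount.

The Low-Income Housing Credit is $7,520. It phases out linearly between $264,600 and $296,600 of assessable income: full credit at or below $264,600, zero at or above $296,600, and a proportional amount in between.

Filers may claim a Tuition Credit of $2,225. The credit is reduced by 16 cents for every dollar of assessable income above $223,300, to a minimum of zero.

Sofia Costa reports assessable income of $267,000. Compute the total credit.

$7,681

Disability Support Credit: $267,000 is below the $279,800 cutoff, so the full $725 applies.
Low-Income Housing Credit: $267,000 is $2,400 into a $32,000 phase-out range, leaving 29,600/32,000 of the credit: $7,520 × 29,600/32,000 = $6,956.
Tuition Credit: 16% of the $43,700 excess over $223,300 is $6,992 ≥ base, so the credit is $0.
Total: $725 + $6,956 + $0 = $7,681.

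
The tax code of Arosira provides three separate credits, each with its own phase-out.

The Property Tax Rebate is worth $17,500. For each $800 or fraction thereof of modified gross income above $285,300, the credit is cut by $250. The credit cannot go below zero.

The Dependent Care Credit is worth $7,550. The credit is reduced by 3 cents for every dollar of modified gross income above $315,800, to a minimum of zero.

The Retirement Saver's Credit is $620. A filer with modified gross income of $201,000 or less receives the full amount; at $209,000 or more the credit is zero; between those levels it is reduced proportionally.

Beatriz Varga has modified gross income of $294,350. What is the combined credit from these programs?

$22,050

Property Tax Rebate: income exceeds $285,300 by $9,050, which is 12 full-or-partial $800 increments; reduction = 12 × $250 = $3,000, leaving $14,500.
Dependent Care Credit: $294,350 is at or below the $315,800 threshold, so the full $7,550 applies.
Retirement Saver's Credit: $294,350 is at or above $209,000, so the credit is $0.
Total: $14,500 + $7,550 + $0 = $22,050.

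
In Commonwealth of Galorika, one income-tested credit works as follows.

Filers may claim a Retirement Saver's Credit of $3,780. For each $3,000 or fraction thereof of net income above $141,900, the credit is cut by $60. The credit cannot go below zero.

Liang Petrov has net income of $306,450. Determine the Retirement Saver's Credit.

Retirement Saver's Credit: income exceeds $141,900 by $164,550, which is 55 full-or-partial $3,000 increments; reduction = 55 × $60 = $3,300, leaving $480.

$480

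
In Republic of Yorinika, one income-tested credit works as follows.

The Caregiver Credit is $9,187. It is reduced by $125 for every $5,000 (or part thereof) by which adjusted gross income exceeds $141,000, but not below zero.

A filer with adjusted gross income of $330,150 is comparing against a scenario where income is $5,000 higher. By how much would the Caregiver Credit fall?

At $330,150 — income exceeds $141,000 by $189,150, which is 38 full-or-partial $5,000 increments; reduction = 38 × $125 = $4,750, leaving $4,437.
At $335,150 — income exceeds $141,000 by $194,150, which is 39 full-or-partial $5,000 increments; reduction = 39 × $125 = $4,875, leaving $4,312.
Lost: $4,437 − $4,312 = $125.

$125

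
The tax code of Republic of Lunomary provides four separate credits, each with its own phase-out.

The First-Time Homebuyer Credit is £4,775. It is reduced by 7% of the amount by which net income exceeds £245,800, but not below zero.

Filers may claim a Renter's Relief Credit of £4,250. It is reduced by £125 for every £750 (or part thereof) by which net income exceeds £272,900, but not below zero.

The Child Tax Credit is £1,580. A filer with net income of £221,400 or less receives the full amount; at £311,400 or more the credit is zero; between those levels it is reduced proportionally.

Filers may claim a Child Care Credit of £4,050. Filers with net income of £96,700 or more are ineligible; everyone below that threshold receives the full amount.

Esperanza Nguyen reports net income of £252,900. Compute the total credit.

First-Time Homebuyer Credit: 7% of the £7,100 excess over £245,800 is £497; credit = £4,775 − £497 = £4,278.
Renter's Relief Credit: £252,900 is at or below the £272,900 threshold, so the full £4,250 applies.
Child Tax Credit: £252,900 is £31,500 into a £90,000 phase-out range, leaving 58,500/90,000 of the credit: £1,580 × 58,500/90,000 = £1,027.
Child Care Credit: £252,900 meets or exceeds the £96,700 cutoff, so the credit is £0.
Total: £4,278 + £4,250 + £1,027 + £0 = £9,555.

£9,555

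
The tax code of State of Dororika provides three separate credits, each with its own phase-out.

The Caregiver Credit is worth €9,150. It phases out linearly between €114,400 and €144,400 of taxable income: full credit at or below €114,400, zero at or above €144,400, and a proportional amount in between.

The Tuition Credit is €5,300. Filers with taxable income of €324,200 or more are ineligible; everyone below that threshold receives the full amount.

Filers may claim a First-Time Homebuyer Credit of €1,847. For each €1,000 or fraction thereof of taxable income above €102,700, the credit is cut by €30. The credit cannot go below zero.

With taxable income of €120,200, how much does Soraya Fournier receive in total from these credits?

€13,988

Caregiver Credit: €120,200 is €5,800 into a €30,000 phase-out range, leaving 24,200/30,000 of the credit: €9,150 × 24,200/30,000 = €7,381.
Tuition Credit: €120,200 is below the €324,200 cutoff, so the full €5,300 applies.
First-Time Homebuyer Credit: income exceeds €102,700 by €17,500, which is 18 full-or-partial €1,000 increments; reduction = 18 × €30 = €540, leaving €1,307.
Total: €7,381 + €5,300 + €1,307 = €13,988.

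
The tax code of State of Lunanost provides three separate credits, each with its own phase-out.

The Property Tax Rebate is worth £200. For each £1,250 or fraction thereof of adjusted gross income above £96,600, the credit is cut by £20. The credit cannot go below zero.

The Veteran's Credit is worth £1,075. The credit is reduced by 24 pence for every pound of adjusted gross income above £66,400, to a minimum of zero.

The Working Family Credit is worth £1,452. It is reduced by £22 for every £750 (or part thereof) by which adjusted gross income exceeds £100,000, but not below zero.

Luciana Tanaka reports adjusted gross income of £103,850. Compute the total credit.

Property Tax Rebate: income exceeds £96,600 by £7,250, which is 6 full-or-partial £1,250 increments; reduction = 6 × £20 = £120, leaving £80.
Veteran's Credit: 24% of the £37,450 excess over £66,400 is £8,988 ≥ base, so the credit is £0.
Working Family Credit: income exceeds £100,000 by £3,850, which is 6 full-or-partial £750 increments; reduction = 6 × £22 = £132, leaving £1,320.
Total: £80 + £0 + £1,320 = £1,400.

£1,400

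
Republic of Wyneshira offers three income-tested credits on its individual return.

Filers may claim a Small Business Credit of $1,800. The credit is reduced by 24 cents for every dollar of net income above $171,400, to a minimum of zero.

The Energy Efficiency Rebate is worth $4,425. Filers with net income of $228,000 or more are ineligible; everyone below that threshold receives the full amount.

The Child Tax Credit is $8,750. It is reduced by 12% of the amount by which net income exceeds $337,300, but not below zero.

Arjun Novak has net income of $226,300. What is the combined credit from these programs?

$13,175

Small Business Credit: 24% of the $54,900 excess over $171,400 is $13,176 ≥ base, so the credit is $0.
Energy Efficiency Rebate: $226,300 is below the $228,000 cutoff, so the full $4,425 applies.
Child Tax Credit: $226,300 is at or below the $337,300 threshold, so the full $8,750 applies.
Total: $0 + $4,425 + $8,750 = $13,175.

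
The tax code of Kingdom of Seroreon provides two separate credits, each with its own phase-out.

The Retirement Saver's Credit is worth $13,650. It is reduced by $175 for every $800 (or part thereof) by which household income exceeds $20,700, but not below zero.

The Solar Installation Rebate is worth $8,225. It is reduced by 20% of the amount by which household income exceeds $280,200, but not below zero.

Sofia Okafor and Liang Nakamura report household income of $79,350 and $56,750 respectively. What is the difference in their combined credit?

Sofia ($79,350): Retirement Saver's Credit: income exceeds $20,700 by $58,650, which is 74 full-or-partial $800 increments; reduction = 74 × $175 = $12,950, leaving $700. Solar Installation Rebate: $79,350 is at or below the $280,200 threshold, so the full $8,225 applies. total $700 + $8,225 = $8,925
Liang ($56,750): Retirement Saver's Credit: income exceeds $20,700 by $36,050, which is 46 full-or-partial $800 increments; reduction = 46 × $175 = $8,050, leaving $5,600. Solar Installation Rebate: $56,750 is at or below the $280,200 threshold, so the full $8,225 applies. total $5,600 + $8,225 = $13,825
Difference: |$8,925 − $13,825| = $4,900.

$4,900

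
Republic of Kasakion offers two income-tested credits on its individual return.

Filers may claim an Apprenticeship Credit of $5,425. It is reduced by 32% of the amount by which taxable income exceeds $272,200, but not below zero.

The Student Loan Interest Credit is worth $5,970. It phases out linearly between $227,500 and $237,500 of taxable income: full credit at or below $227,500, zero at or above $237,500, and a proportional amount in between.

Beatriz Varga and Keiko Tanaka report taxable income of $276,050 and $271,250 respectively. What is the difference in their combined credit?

$1,232

Beatriz ($276,050): Apprenticeship Credit: 32% of the $3,850 excess over $272,200 is $1,232; credit = $5,425 − $1,232 = $4,193. Student Loan Interest Credit: $276,050 is at or above $237,500, so the credit is $0. total $4,193 + $0 = $4,193
Keiko ($271,250): Apprenticeship Credit: $271,250 is at or below the $272,200 threshold, so the full $5,425 applies. Student Loan Interest Credit: $271,250 is at or above $237,500, so the credit is $0. total $5,425 + $0 = $5,425
Difference: |$4,193 − $5,425| = $1,232.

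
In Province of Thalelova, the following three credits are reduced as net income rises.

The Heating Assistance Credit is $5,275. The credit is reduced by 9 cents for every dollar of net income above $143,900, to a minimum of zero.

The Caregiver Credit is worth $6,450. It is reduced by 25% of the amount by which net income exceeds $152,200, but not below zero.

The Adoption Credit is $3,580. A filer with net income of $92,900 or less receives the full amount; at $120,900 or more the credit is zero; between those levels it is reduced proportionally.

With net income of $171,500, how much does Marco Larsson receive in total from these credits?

Heating Assistance Credit: 9% of the $27,600 excess over $143,900 is $2,484; credit = $5,275 − $2,484 = $2,791.
Caregiver Credit: 25% of the $19,300 excess over $152,200 is $4,825; credit = $6,450 − $4,825 = $1,625.
Adoption Credit: $171,500 is at or above $120,900, so the credit is $0.
Total: $2,791 + $1,625 + $0 = $4,416.

$4,416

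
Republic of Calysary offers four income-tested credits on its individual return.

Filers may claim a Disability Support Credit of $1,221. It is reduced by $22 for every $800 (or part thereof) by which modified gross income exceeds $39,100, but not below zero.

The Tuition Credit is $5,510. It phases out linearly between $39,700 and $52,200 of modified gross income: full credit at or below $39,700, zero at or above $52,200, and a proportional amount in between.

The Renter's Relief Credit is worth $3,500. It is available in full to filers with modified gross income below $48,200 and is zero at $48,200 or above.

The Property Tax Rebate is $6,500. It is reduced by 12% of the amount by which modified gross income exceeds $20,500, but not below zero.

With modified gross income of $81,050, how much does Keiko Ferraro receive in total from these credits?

Disability Support Credit: income exceeds $39,100 by $41,950, which is 53 full-or-partial $800 increments; reduction = 53 × $22 = $1,166, leaving $55.
Tuition Credit: $81,050 is at or above $52,200, so the credit is $0.
Renter's Relief Credit: $81,050 meets or exceeds the $48,200 cutoff, so the credit is $0.
Property Tax Rebate: 12% of the $60,550 excess over $20,500 is $7,266 ≥ base, so the credit is $0.
Total: $55 + $0 + $0 + $0 = $55.

$55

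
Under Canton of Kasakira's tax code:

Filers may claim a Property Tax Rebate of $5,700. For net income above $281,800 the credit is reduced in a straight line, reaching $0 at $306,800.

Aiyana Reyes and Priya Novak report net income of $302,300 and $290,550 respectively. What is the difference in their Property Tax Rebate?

$2,679

Aiyana ($302,300): Property Tax Rebate: $302,300 is $20,500 into a $25,000 phase-out range, leaving 4,500/25,000 of the credit: $5,700 × 4,500/25,000 = $1,026.
Priya ($290,550): Property Tax Rebate: $290,550 is $8,750 into a $25,000 phase-out range, leaving 16,250/25,000 of the credit: $5,700 × 16,250/25,000 = $3,705.
Difference: |$1,026 − $3,705| = $2,679.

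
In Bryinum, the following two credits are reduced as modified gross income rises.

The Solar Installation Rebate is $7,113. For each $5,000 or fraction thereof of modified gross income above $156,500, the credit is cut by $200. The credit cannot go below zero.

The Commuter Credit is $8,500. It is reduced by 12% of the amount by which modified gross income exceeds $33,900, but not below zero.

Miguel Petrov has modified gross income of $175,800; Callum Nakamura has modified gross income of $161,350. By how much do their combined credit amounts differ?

Miguel ($175,800): Solar Installation Rebate: income exceeds $156,500 by $19,300, which is 4 full-or-partial $5,000 increments; reduction = 4 × $200 = $800, leaving $6,313. Commuter Credit: 12% of the $141,900 excess over $33,900 is $17,028 ≥ base, so the credit is $0. total $6,313 + $0 = $6,313
Callum ($161,350): Solar Installation Rebate: income exceeds $156,500 by $4,850, which is 1 full-or-partial $5,000 increment; reduction = 1 × $200 = $200, leaving $6,913. Commuter Credit: 12% of the $127,450 excess over $33,900 is $15,294 ≥ base, so the credit is $0. total $6,913 + $0 = $6,913
Difference: |$6,313 − $6,913| = $600.

$600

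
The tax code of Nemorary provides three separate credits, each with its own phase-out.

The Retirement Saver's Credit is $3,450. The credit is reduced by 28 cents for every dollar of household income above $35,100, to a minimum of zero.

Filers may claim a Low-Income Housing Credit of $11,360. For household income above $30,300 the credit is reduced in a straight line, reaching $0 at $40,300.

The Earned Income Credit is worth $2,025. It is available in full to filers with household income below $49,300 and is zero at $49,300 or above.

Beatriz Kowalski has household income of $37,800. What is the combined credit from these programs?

$7,559

Retirement Saver's Credit: 28% of the $2,700 excess over $35,100 is $756; credit = $3,450 − $756 = $2,694.
Low-Income Housing Credit: $37,800 is $7,500 into a $10,000 phase-out range, leaving 2,500/10,000 of the credit: $11,360 × 2,500/10,000 = $2,840.
Earned Income Credit: $37,800 is below the $49,300 cutoff, so the full $2,025 applies.
Total: $2,694 + $2,840 + $2,025 = $7,559.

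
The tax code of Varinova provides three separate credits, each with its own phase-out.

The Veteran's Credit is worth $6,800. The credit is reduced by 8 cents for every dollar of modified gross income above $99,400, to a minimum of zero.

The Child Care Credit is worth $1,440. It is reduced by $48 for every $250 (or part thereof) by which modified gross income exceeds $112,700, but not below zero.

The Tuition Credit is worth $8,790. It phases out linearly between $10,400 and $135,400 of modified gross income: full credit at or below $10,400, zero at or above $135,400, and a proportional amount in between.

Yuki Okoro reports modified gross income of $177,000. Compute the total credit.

Veteran's Credit: 8% of the $77,600 excess over $99,400 is $6,208; credit = $6,800 − $6,208 = $592.
Child Care Credit: income exceeds $112,700 by $64,300 → 258 increments × $48 = $12,384 ≥ base, so the credit is $0.
Tuition Credit: $177,000 is at or above $135,400, so the credit is $0.
Total: $592 + $0 + $0 = $592.

$592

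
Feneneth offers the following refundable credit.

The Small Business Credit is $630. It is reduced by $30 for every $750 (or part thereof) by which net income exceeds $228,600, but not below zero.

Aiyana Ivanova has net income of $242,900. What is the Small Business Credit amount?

$30

Small Business Credit: income exceeds $228,600 by $14,300, which is 20 full-or-partial $750 increments; reduction = 20 × $30 = $600, leaving $30.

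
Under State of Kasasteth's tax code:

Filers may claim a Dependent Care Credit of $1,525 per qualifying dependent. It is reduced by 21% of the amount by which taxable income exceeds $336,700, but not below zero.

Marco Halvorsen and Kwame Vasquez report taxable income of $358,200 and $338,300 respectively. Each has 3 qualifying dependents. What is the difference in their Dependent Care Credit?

$4,179

Marco ($358,200): Dependent Care Credit: base = 3 × $1,525 = $4,575. 21% of the $21,500 excess over $336,700 is $4,515; credit = $4,575 − $4,515 = $60.
Kwame ($338,300): Dependent Care Credit: base = 3 × $1,525 = $4,575. 21% of the $1,600 excess over $336,700 is $336; credit = $4,575 − $336 = $4,239.
Difference: |$60 − $4,239| = $4,179.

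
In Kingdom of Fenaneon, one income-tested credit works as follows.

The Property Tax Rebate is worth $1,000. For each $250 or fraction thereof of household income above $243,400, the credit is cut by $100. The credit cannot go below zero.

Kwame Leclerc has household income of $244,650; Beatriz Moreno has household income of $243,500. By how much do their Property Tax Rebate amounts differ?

$400

Kwame ($244,650): Property Tax Rebate: income exceeds $243,400 by $1,250, which is 5 full-or-partial $250 increments; reduction = 5 × $100 = $500, leaving $500.
Beatriz ($243,500): Property Tax Rebate: income exceeds $243,400 by $100, which is 1 full-or-partial $250 increment; reduction = 1 × $100 = $100, leaving $900.
Difference: |$500 − $900| = $400.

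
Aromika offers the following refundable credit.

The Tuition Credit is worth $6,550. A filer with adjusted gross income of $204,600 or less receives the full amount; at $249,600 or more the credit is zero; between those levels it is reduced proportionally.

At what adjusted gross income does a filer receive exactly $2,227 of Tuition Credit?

$234,300

$2,227 is 2,227/6,550 of the full $6,550, so 4,323/6,550 of the $45,000 range has been used: income = $204,600 + $45,000 × 4,323/6,550 = $234,300.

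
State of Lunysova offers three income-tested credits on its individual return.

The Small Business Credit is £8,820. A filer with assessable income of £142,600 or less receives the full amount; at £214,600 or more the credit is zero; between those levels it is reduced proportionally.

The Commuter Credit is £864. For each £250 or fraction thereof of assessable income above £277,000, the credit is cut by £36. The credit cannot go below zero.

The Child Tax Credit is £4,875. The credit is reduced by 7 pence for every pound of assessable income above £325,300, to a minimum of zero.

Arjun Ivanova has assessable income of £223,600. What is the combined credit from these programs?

Small Business Credit: £223,600 is at or above £214,600, so the credit is £0.
Commuter Credit: £223,600 is at or below the £277,000 threshold, so the full £864 applies.
Child Tax Credit: £223,600 is at or below the £325,300 threshold, so the full £4,875 applies.
Total: £0 + £864 + £4,875 = £5,739.

£5,739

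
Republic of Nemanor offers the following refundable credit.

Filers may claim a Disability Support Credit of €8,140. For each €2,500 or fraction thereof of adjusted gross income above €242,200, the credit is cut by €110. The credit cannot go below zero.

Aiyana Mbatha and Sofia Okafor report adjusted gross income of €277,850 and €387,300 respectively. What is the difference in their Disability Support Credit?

Aiyana (€277,850): Disability Support Credit: income exceeds €242,200 by €35,650, which is 15 full-or-partial €2,500 increments; reduction = 15 × €110 = €1,650, leaving €6,490.
Sofia (€387,300): Disability Support Credit: income exceeds €242,200 by €145,100, which is 59 full-or-partial €2,500 increments; reduction = 59 × €110 = €6,490, leaving €1,650.
Difference: |€6,490 − €1,650| = €4,840.

€4,840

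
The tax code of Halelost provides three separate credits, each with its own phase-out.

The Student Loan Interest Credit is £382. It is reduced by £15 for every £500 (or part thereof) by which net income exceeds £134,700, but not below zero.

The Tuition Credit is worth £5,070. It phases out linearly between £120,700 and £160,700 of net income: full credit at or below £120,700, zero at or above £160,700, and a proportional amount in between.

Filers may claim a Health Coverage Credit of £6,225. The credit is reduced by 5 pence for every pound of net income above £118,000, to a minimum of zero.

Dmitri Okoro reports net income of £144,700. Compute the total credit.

£7,000

Student Loan Interest Credit: income exceeds £134,700 by £10,000, which is 20 full-or-partial £500 increments; reduction = 20 × £15 = £300, leaving £82.
Tuition Credit: £144,700 is £24,000 into a £40,000 phase-out range, leaving 16,000/40,000 of the credit: £5,070 × 16,000/40,000 = £2,028.
Health Coverage Credit: 5% of the £26,700 excess over £118,000 is £1,335; credit = £6,225 − £1,335 = £4,890.
Total: £82 + £2,028 + £4,890 = £7,000.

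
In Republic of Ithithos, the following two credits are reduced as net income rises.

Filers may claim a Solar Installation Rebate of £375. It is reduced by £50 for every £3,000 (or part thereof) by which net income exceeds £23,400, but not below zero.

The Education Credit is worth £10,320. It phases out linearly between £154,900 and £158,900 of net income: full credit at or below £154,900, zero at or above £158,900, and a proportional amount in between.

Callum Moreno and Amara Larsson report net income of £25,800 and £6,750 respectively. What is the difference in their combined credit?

Callum (£25,800): Solar Installation Rebate: income exceeds £23,400 by £2,400, which is 1 full-or-partial £3,000 increment; reduction = 1 × £50 = £50, leaving £325. Education Credit: £25,800 is at or below the £154,900 threshold, so the full £10,320 applies. total £325 + £10,320 = £10,645
Amara (£6,750): Solar Installation Rebate: £6,750 is at or below the £23,400 threshold, so the full £375 applies. Education Credit: £6,750 is at or below the £154,900 threshold, so the full £10,320 applies. total £375 + £10,320 = £10,695
Difference: |£10,645 − £10,695| = £50.

£50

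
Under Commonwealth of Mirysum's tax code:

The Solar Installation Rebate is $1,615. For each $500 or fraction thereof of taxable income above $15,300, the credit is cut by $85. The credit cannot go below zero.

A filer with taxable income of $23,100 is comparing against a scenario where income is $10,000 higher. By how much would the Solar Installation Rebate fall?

$255

At $23,100 — income exceeds $15,300 by $7,800, which is 16 full-or-partial $500 increments; reduction = 16 × $85 = $1,360, leaving $255.
At $33,100 — income exceeds $15,300 by $17,800 → 36 increments × $85 = $3,060 ≥ base, so the credit is $0.
Lost: $255 − $0 = $255.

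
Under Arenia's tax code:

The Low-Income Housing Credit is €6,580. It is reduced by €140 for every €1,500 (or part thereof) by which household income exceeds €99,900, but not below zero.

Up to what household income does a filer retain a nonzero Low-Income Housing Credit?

After 46 increments the reduction is 46 × €140 = €6,440, leaving €140; one more increment wipes it out. Increment 46 ends at excess 46 × €1,500 = €69,000, so the highest qualifying income is €99,900 + €69,000 = €168,900.

€168,900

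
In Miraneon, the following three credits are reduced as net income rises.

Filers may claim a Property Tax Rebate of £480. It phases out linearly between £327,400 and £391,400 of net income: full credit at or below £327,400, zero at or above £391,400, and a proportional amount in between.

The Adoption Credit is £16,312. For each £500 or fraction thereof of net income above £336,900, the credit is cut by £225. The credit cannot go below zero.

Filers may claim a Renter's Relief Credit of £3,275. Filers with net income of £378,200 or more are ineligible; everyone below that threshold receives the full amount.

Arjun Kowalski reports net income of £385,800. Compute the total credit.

Property Tax Rebate: £385,800 is £58,400 into a £64,000 phase-out range, leaving 5,600/64,000 of the credit: £480 × 5,600/64,000 = £42.
Adoption Credit: income exceeds £336,900 by £48,900 → 98 increments × £225 = £22,050 ≥ base, so the credit is £0.
Renter's Relief Credit: £385,800 meets or exceeds the £378,200 cutoff, so the credit is £0.
Total: £42 + £0 + £0 = £42.

£42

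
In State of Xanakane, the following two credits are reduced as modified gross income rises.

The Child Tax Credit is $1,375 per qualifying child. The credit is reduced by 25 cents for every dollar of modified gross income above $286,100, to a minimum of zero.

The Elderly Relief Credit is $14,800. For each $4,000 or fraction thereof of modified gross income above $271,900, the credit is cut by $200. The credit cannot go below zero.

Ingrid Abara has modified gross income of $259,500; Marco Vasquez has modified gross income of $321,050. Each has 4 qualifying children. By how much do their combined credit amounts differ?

$8,100

Ingrid ($259,500): Child Tax Credit: base = 4 × $1,375 = $5,500. $259,500 is at or below the $286,100 threshold, so the full $5,500 applies. Elderly Relief Credit: $259,500 is at or below the $271,900 threshold, so the full $14,800 applies. total $5,500 + $14,800 = $20,300
Marco ($321,050): Child Tax Credit: base = 4 × $1,375 = $5,500. 25% of the $34,950 excess over $286,100 is $8,737.50 ≥ base, so the credit is $0. Elderly Relief Credit: income exceeds $271,900 by $49,150, which is 13 full-or-partial $4,000 increments; reduction = 13 × $200 = $2,600, leaving $12,200. total $0 + $12,200 = $12,200
Difference: |$20,300 − $12,200| = $8,100.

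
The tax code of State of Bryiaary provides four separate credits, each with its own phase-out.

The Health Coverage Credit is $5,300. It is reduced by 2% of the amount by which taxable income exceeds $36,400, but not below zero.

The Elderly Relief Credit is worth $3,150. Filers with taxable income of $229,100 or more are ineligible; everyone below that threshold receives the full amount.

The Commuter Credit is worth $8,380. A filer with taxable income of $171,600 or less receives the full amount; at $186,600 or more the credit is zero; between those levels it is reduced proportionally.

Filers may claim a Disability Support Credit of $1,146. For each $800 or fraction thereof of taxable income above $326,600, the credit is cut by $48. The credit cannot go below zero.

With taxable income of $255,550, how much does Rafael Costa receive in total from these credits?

Health Coverage Credit: 2% of the $219,150 excess over $36,400 is $4,383; credit = $5,300 − $4,383 = $917.
Elderly Relief Credit: $255,550 meets or exceeds the $229,100 cutoff, so the credit is $0.
Commuter Credit: $255,550 is at or above $186,600, so the credit is $0.
Disability Support Credit: $255,550 is at or below the $326,600 threshold, so the full $1,146 applies.
Total: $917 + $0 + $0 + $1,146 = $2,063.

$2,063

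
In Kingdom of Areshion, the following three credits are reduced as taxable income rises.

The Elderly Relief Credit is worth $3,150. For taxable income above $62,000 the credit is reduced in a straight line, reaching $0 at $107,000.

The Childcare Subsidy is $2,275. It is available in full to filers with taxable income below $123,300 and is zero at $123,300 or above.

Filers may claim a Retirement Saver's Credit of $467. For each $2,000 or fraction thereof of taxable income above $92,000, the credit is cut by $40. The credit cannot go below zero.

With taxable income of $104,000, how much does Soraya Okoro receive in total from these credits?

Elderly Relief Credit: $104,000 is $42,000 into a $45,000 phase-out range, leaving 3,000/45,000 of the credit: $3,150 × 3,000/45,000 = $210.
Childcare Subsidy: $104,000 is below the $123,300 cutoff, so the full $2,275 applies.
Retirement Saver's Credit: income exceeds $92,000 by $12,000, which is 6 full-or-partial $2,000 increments; reduction = 6 × $40 = $240, leaving $227.
Total: $210 + $2,275 + $227 = $2,712.

$2,712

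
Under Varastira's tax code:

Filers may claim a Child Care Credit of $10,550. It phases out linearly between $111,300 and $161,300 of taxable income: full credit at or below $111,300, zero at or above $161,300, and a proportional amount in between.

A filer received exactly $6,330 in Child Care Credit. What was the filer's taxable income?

$6,330 is 6,330/10,550 of the full $10,550, so 4,220/10,550 of the $50,000 range has been used: income = $111,300 + $50,000 × 4,220/10,550 = $131,300.

$131,300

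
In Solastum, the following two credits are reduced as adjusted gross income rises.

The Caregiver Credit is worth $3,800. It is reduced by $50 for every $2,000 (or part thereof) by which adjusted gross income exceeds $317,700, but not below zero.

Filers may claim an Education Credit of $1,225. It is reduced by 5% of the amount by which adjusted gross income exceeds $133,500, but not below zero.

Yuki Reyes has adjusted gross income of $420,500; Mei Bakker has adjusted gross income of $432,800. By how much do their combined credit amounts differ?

Yuki ($420,500): Caregiver Credit: income exceeds $317,700 by $102,800, which is 52 full-or-partial $2,000 increments; reduction = 52 × $50 = $2,600, leaving $1,200. Education Credit: 5% of the $287,000 excess over $133,500 is $14,350 ≥ base, so the credit is $0. total $1,200 + $0 = $1,200
Mei ($432,800): Caregiver Credit: income exceeds $317,700 by $115,100, which is 58 full-or-partial $2,000 increments; reduction = 58 × $50 = $2,900, leaving $900. Education Credit: 5% of the $299,300 excess over $133,500 is $14,965 ≥ base, so the credit is $0. total $900 + $0 = $900
Difference: |$1,200 − $900| = $300.

$300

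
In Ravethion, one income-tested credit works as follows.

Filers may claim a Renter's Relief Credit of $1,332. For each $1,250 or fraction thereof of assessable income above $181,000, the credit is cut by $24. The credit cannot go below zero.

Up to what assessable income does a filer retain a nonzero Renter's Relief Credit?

After 55 increments the reduction is 55 × $24 = $1,320, leaving $12; one more increment wipes it out. Increment 55 ends at excess 55 × $1,250 = $68,750, so the highest qualifying income is $181,000 + $68,750 = $249,750.

$249,750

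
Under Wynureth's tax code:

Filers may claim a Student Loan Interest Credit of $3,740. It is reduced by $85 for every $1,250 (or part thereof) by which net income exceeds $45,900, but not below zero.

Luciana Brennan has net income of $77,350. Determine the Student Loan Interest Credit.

$1,530

Student Loan Interest Credit: income exceeds $45,900 by $31,450, which is 26 full-or-partial $1,250 increments; reduction = 26 × $85 = $2,210, leaving $1,530.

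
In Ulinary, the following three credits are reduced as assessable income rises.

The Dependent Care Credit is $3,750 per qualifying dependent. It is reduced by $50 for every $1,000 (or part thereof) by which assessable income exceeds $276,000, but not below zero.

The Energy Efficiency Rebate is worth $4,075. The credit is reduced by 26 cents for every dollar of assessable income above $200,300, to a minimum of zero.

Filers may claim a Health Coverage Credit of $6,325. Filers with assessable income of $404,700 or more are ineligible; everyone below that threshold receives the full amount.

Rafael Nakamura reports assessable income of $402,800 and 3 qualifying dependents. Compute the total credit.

$11,225

Dependent Care Credit: base = 3 × $3,750 = $11,250. income exceeds $276,000 by $126,800, which is 127 full-or-partial $1,000 increments; reduction = 127 × $50 = $6,350, leaving $4,900.
Energy Efficiency Rebate: 26% of the $202,500 excess over $200,300 is $52,650 ≥ base, so the credit is $0.
Health Coverage Credit: $402,800 is below the $404,700 cutoff, so the full $6,325 applies.
Total: $4,900 + $0 + $6,325 = $11,225.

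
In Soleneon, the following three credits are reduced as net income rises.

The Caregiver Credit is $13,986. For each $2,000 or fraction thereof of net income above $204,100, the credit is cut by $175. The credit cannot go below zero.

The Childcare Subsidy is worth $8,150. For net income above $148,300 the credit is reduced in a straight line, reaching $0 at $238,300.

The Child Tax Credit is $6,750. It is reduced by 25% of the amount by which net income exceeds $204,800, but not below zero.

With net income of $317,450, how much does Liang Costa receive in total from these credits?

$4,011

Caregiver Credit: income exceeds $204,100 by $113,350, which is 57 full-or-partial $2,000 increments; reduction = 57 × $175 = $9,975, leaving $4,011.
Childcare Subsidy: $317,450 is at or above $238,300, so the credit is $0.
Child Tax Credit: 25% of the $112,650 excess over $204,800 is $28,162.50 ≥ base, so the credit is $0.
Total: $4,011 + $0 + $0 = $4,011.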